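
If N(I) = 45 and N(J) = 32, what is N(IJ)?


N(IJ) = N(I) * N(J)
= 45 * 32
= 1440

1440


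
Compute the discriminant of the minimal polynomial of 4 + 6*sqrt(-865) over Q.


The element 4 + 6*sqrt(-865) has minimal polynomial:
x^2 - 8*x + 31156
Discriminant = (-8)^2 - 4*(31156)
= 64 - 124624
= -124560

-124560


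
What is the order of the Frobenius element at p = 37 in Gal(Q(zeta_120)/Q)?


The Frobenius at p in Gal(Q(zeta_n)/Q) = (Z/nZ)* is the class of p, so its order is ord_120(37), the smallest k >= 1 with 37^k = 1 mod 120.
n = 120 = 2^3 * 3 * 5, phi(120) = 32; the order divides phi(n).
Divisors of 32: 1, 2, 4, 8, 16, 32
Repeated squaring mod 120: 37^1 = 37, 37^2 = 49, 37^4 = 1, 37^8 = 1, 37^16 = 1, 37^32 = 1
Test divisors in increasing order:
  k=1: 37^1 = 37 mod 120
  k=2: 37^2 = 49 mod 120
  k=4: 37^4 = 1 mod 120  <- first divisor giving 1
Order = 4

4


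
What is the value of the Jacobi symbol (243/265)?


Compute (243/265) via quadratic reciprocity:
  reciprocity: (243/265) -> +(265/243)
  reduce: (22/243)
  pull out 2: (2/243) = -1  (since 243 mod 8 = 3)
  reciprocity: (11/243) -> -(243/11)
  reduce: (1/11)
  (1/11) = 1
Product of signs = 1

1


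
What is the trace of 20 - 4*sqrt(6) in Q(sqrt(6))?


Tr(a + b*sqrt(d)) = (a + b*sqrt(d)) + (a - b*sqrt(d)) = 2a
= 2 * (20)
= 40

40


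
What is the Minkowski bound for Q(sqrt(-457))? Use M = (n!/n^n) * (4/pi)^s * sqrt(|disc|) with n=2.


d = -457, d mod 4 = 3, so disc(K) = 4d = -1828; |disc(K)| = 1828
Imaginary quadratic field, so n = 2, s = r2 = 1, r1 = 0
M = (n!/n^n) * (4/pi)^s * sqrt(|disc(K)|) = (2!/2^2) * (4/pi)^1 * sqrt(1828)
= 0.5 * 1.273240 * 42.755117
= 27.2188

27.2188


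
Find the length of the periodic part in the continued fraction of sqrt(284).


Run the CF algorithm for sqrt(284).
a_0 = floor(sqrt(284)) = 16; set m_0=0, q_0=1.
Recurrence: m' = q*a - m,  q' = (d - m'^2)/q,  a' = floor((a_0 + m')/q').
  step 1: m=16, q=28, a=1
  step 2: m=12, q=5, a=5
  step 3: m=13, q=23, a=1
  step 4: m=10, q=8, a=3
  step 5: m=14, q=11, a=2
  step 6: m=8, q=20, a=1
  step 7: m=12, q=7, a=4
  step 8: m=16, q=4, a=8
  step 9: m=16, q=7, a=4
  step 10: m=12, q=20, a=1
  step 11: m=8, q=11, a=2
  step 12: m=14, q=8, a=3
  step 13: m=10, q=23, a=1
  step 14: m=13, q=5, a=5
  step 15: m=12, q=28, a=1
  step 16: m=16, q=1, a=32
a_16 = 2*a_0 = 32, so the period closes here.
sqrt(284) = [16; 1, 5, 1, 3, 2, 1, 4, 8, 4, 1, 2, 3, 1, 5, 1, 32]
Period length = 16

16


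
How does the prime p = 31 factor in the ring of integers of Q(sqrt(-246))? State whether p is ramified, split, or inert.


K = Q(sqrt(-246)). Since d mod 4 = 2, disc(K) = -984.
Check p | disc: -984 mod 31 = 8.
p does not divide disc. Compute Legendre symbol (d/p):
2^((31-1)/2) mod 31 = 1
(d/p) = 1, so p splits: (p) = P*P' with e=1, f=1, g=2.
Therefore p is split.

split


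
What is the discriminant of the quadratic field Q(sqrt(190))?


For K = Q(sqrt(d)) with d squarefree: disc(K) = d if d = 1 mod 4, and disc(K) = 4d if d = 2 or 3 mod 4.
Here d = 190, and d mod 4 = 2.
d = 2 mod 4, not 1 (O_K = Z[sqrt(d)]), so disc(K) = 4d = 4 * (190) = 760

760


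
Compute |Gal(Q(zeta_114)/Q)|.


|Gal(Q(zeta_114)/Q)| = phi(114)
= 36

36


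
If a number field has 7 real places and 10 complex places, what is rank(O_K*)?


By Dirichlet's unit theorem:
rank = r1 + r2 - 1
= 7 + 10 - 1
= 16

16


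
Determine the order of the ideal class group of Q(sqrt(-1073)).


K = Q(sqrt(-1073)). d mod 4 = 3, so D = disc(K) = 4d = -4292
h(K) equals the number of primitive reduced positive-definite forms (a, b, c) = a*x^2 + b*x*y + c*y^2 with b^2 - 4ac = D,
where reduced means |b| <= a <= c, with b >= 0 whenever |b| = a or a = c, and primitive means gcd(a, b, c) = 1.
Reduced forces 3a^2 <= |D| = 4292, so 1 <= a <= 37; b must have the parity of D, and c = (b^2 - D)/(4a) must be an integer >= a.
Enumerate a = 1..37, b in [-a, a]:
  a=1: (1, 0, 1073)  [1]
  a=2: (2, 2, 537)  [1]
  a=3: (3, -2, 358), (3, 2, 358)  [2]
  a=4..5: none
  a=6: (6, -2, 179), (6, 2, 179)  [2]
  a=7..8: none
  a=9: (9, -8, 121), (9, 8, 121)  [2]
  a=10: none
  a=11: (11, -8, 99), (11, 8, 99)  [2]
  a=12..16: none
  a=17: (17, -14, 66), (17, 14, 66)  [2]
  a=18: (18, -10, 61), (18, 10, 61)  [2]
  a=19..21: none
  a=22: (22, -14, 51), (22, 14, 51)  [2]
  a=23: (23, -20, 51), (23, 20, 51)  [2]
  a=24..26: none
  a=27: (27, -26, 46), (27, 26, 46)  [2]
  a=28: none
  a=29: (29, 0, 37)  [1]
  a=30..32: none
  a=33: (33, -14, 34), (33, 8, 33), (33, 14, 34)  [3]
  a=34..37: none
Total reduced forms: 1 + 1 + 2 + 2 + 2 + 2 + 2 + 2 + 2 + 2 + 2 + 1 + 3 = 24
h = 24

24


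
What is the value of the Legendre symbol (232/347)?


p = 347 is prime, so compute (232/347) with the reciprocity algorithm (Jacobi-symbol steps: pull out 2s via (2/n), flip via reciprocity, reduce):
  pull out 2: (2/347) = -1  (since 347 mod 8 = 3)
  pull out 2: (2/347) = -1  (since 347 mod 8 = 3)
  pull out 2: (2/347) = -1  (since 347 mod 8 = 3)
  reciprocity: (29/347) -> +(347/29)
  reduce: (28/29)
  pull out 2: (2/29) = -1  (since 29 mod 8 = 5)
  pull out 2: (2/29) = -1  (since 29 mod 8 = 5)
  reciprocity: (7/29) -> +(29/7)
  reduce: (1/7)
  (1/7) = 1
Product of signs = -1
(232/347) = -1

-1


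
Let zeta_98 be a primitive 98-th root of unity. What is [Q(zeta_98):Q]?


The degree equals Euler's totient phi(98).
98 = 2 * 7^2
phi(98) = 42

42


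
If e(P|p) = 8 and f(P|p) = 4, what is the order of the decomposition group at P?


|D_P| = e * f
= 8 * 4
= 32

32


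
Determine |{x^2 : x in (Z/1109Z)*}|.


For prime p, the number of non-zero quadratic residues is (p-1)/2.
= (1109-1)/2
= 554

554


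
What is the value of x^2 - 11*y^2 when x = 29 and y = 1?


x^2 - d*y^2
= 29^2 - 11*1^2
= 841 - 11
= 830

830


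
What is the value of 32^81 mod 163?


p = 163 is prime and the exponent is (p-1)/2 = 81, so by Euler's criterion 32^81 = (32/163) = +1 or -1 mod 163.
Compute by square-and-multiply:
  81 = 64 + 16 + 1 (binary 1010001)
  Repeated squaring mod 163: 32^1 = 32, 32^2 = 46, 32^4 = 160, 32^8 = 9, 32^16 = 81, 32^32 = 41, 32^64 = 51
  32^81 = 32^64 * 32^16 * 32^1 = 51 * 81 * 32 mod 163
    51 * 81 = 4131 = 56 mod 163
    56 * 32 = 1792 = 162 mod 163
  32^81 = 162 mod 163
Result 162 = p - 1 = -1 mod 163: 32 is a quadratic non-residue mod 163. As a residue in [0, p-1] the value is 162.
32^81 mod 163 = 162

162


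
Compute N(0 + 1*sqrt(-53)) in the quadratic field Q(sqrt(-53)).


N(a + b*sqrt(d)) = a^2 - d*b^2
= (0)^2 - (-53)*(1)^2
= 0 + 53
= 53

53


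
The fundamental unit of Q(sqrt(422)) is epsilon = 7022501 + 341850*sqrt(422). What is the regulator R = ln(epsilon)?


epsilon = 7022501 + 341850*sqrt(422)
= 1.4045e+07
R = ln(1.4045e+07)
= 16.4578

16.4578


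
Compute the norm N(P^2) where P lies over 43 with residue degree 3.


N(P^a) = p^(a*f)
= 43^(2*3)
= 43^6
= 6321363049

6321363049


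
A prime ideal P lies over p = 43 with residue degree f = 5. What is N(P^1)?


N(P^a) = p^(a*f)
= 43^(1*5)
= 43^5
= 147008443

147008443


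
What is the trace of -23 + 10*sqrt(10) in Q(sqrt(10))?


Tr(a + b*sqrt(d)) = (a + b*sqrt(d)) + (a - b*sqrt(d)) = 2a
= 2 * (-23)
= -46

-46


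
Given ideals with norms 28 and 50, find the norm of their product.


N(IJ) = N(I) * N(J)
= 28 * 50
= 1400

1400


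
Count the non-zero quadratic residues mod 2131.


For prime p, the number of non-zero quadratic residues is (p-1)/2.
= (2131-1)/2
= 1065

1065


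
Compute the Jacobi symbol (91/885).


Compute (91/885) via quadratic reciprocity:
  reciprocity: (91/885) -> +(885/91)
  reduce: (66/91)
  pull out 2: (2/91) = -1  (since 91 mod 8 = 3)
  reciprocity: (33/91) -> +(91/33)
  reduce: (25/33)
  reciprocity: (25/33) -> +(33/25)
  reduce: (8/25)
  pull out 2: (2/25) = +1  (since 25 mod 8 = 1)
  pull out 2: (2/25) = +1  (since 25 mod 8 = 1)
  pull out 2: (2/25) = +1  (since 25 mod 8 = 1)
  (1/25) = 1
Product of signs = -1

-1


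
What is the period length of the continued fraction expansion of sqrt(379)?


Run the CF algorithm for sqrt(379).
a_0 = floor(sqrt(379)) = 19; set m_0=0, q_0=1.
Recurrence: m' = q*a - m,  q' = (d - m'^2)/q,  a' = floor((a_0 + m')/q').
  step 1: m=19, q=18, a=2
  step 2: m=17, q=5, a=7
  step 3: m=18, q=11, a=3
  step 4: m=15, q=14, a=2
  step 5: m=13, q=15, a=2
  step 6: m=17, q=6, a=6
  step 7: m=19, q=3, a=12
  step 8: m=17, q=30, a=1
  step 9: m=13, q=7, a=4
  step 10: m=15, q=22, a=1
  step 11: m=7, q=15, a=1
  step 12: m=8, q=21, a=1
  step 13: m=13, q=10, a=3
  step 14: m=17, q=9, a=4
  step 15: m=19, q=2, a=19
  step 16: m=19, q=9, a=4
  step 17: m=17, q=10, a=3
  step 18: m=13, q=21, a=1
  step 19: m=8, q=15, a=1
  step 20: m=7, q=22, a=1
  step 21: m=15, q=7, a=4
  step 22: m=13, q=30, a=1
  step 23: m=17, q=3, a=12
  step 24: m=19, q=6, a=6
  step 25: m=17, q=15, a=2
  step 26: m=13, q=14, a=2
  step 27: m=15, q=11, a=3
  step 28: m=18, q=5, a=7
  step 29: m=17, q=18, a=2
  step 30: m=19, q=1, a=38
a_30 = 2*a_0 = 38, so the period closes here.
sqrt(379) = [19; 2, 7, 3, 2, 2, 6, 12, 1, 4, 1, 1, 1, 3, 4, 19, 4, 3, 1, 1, 1, 4, 1, 12, 6, 2, 2, 3, 7, 2, 38]
Period length = 30

30


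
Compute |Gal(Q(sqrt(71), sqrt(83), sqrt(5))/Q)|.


The 3 square roots of distinct primes are multiplicatively independent over Q,
so [K:Q] = 2^3 and Gal(K/Q) is isomorphic to (Z/2Z)^3.
|Gal| = 2^3 = 8

8


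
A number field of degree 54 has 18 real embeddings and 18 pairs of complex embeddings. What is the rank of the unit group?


By Dirichlet's unit theorem:
rank = r1 + r2 - 1
= 18 + 18 - 1
= 35

35


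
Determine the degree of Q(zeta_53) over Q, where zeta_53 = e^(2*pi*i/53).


The degree equals Euler's totient phi(53).
53 = 53
phi(53) = 52

52


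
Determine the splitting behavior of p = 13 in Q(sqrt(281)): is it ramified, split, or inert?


K = Q(sqrt(281)). Since d mod 4 = 1, disc(K) = 281.
Check p | disc: 281 mod 13 = 8.
p does not divide disc. Compute Legendre symbol (d/p):
8^((13-1)/2) mod 13 = -1
(d/p) = -1, so p is inert: (p) stays prime with e=1, f=2, g=1.
Therefore p is inert.

inert


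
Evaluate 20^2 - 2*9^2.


x^2 - d*y^2
= 20^2 - 2*9^2
= 400 - 162
= 238

238


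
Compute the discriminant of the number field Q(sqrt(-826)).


For K = Q(sqrt(d)) with d squarefree: disc(K) = d if d = 1 mod 4, and disc(K) = 4d if d = 2 or 3 mod 4.
Here d = -826, and d mod 4 = 2.
d = 2 mod 4, not 1 (O_K = Z[sqrt(d)]), so disc(K) = 4d = 4 * (-826) = -3304

-3304


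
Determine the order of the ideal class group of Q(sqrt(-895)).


K = Q(sqrt(-895)). d mod 4 = 1, so D = disc(K) = d = -895
h(K) equals the number of primitive reduced positive-definite forms (a, b, c) = a*x^2 + b*x*y + c*y^2 with b^2 - 4ac = D,
where reduced means |b| <= a <= c, with b >= 0 whenever |b| = a or a = c, and primitive means gcd(a, b, c) = 1.
Reduced forces 3a^2 <= |D| = 895, so 1 <= a <= 17; b must have the parity of D, and c = (b^2 - D)/(4a) must be an integer >= a.
Enumerate a = 1..17, b in [-a, a]:
  a=1: (1, 1, 224)  [1]
  a=2: (2, -1, 112), (2, 1, 112)  [2]
  a=3: none
  a=4: (4, -1, 56), (4, 1, 56)  [2]
  a=5: (5, 5, 46)  [1]
  a=6: none
  a=7: (7, -1, 32), (7, 1, 32)  [2]
  a=8: (8, -1, 28), (8, 1, 28)  [2]
  a=9: none
  a=10: (10, -5, 23), (10, 5, 23)  [2]
  a=11..13: none
  a=14: (14, -13, 19), (14, -1, 16), (14, 1, 16), (14, 13, 19)  [4]
  a=15..17: none
Total reduced forms: 1 + 2 + 2 + 1 + 2 + 2 + 2 + 4 = 16
h = 16

16


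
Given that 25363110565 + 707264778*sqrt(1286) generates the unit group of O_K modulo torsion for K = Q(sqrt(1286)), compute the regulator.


epsilon = 25363110565 + 707264778*sqrt(1286)
= 5.0726e+10
R = ln(5.0726e+10)
= 24.6497

24.6497


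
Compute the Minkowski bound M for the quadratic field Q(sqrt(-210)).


d = -210, d mod 4 = 2, so disc(K) = 4d = -840; |disc(K)| = 840
Imaginary quadratic field, so n = 2, s = r2 = 1, r1 = 0
M = (n!/n^n) * (4/pi)^s * sqrt(|disc(K)|) = (2!/2^2) * (4/pi)^1 * sqrt(840)
= 0.5 * 1.273240 * 28.982753
= 18.4510

18.4510


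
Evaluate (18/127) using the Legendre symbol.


p = 127 is prime, so compute (18/127) with the reciprocity algorithm (Jacobi-symbol steps: pull out 2s via (2/n), flip via reciprocity, reduce):
  pull out 2: (2/127) = +1  (since 127 mod 8 = 7)
  reciprocity: (9/127) -> +(127/9)
  reduce: (1/9)
  (1/9) = 1
Product of signs = 1
(18/127) = 1

1


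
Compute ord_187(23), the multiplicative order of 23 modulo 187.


We want ord_187(23), the smallest k >= 1 with 23^k = 1 mod 187.
n = 187 = 11 * 17, phi(187) = 160; the order divides phi(n).
Divisors of 160: 1, 2, 4, 5, 8, 10, 16, 20, 32, 40, 80, 160
Repeated squaring mod 187: 23^1 = 23, 23^2 = 155, 23^4 = 89, 23^8 = 67, 23^16 = 1, 23^32 = 1, 23^64 = 1, 23^128 = 1
Test divisors in increasing order:
  k=1: 23^1 = 23 mod 187
  k=2: 23^2 = 155 mod 187
  k=4: 23^4 = 89 mod 187
  k=5: 23^5 = 89 * 23 = 177 mod 187
  k=8: 23^8 = 67 mod 187
  k=10: 23^10 = 67 * 155 = 100 mod 187
  k=16: 23^16 = 1 mod 187  <- first divisor giving 1
Order = 16

16


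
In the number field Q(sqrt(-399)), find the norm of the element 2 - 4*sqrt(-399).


N(a + b*sqrt(d)) = a^2 - d*b^2
= (2)^2 - (-399)*(-4)^2
= 4 + 6384
= 6388

6388


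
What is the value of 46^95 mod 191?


p = 191 is prime and the exponent is (p-1)/2 = 95, so by Euler's criterion 46^95 = (46/191) = +1 or -1 mod 191.
Compute by square-and-multiply:
  95 = 64 + 16 + 8 + 4 + 2 + 1 (binary 1011111)
  Repeated squaring mod 191: 46^1 = 46, 46^2 = 15, 46^4 = 34, 46^8 = 10, 46^16 = 100, 46^32 = 68, 46^64 = 40
  46^95 = 46^64 * 46^16 * 46^8 * 46^4 * 46^2 * 46^1 = 40 * 100 * 10 * 34 * 15 * 46 mod 191
    40 * 100 = 4000 = 180 mod 191
    180 * 10 = 1800 = 81 mod 191
    81 * 34 = 2754 = 80 mod 191
    80 * 15 = 1200 = 54 mod 191
    54 * 46 = 2484 = 1 mod 191
  46^95 = 1 mod 191
Result 1: 46 is a quadratic residue mod 191.
46^95 mod 191 = 1

1


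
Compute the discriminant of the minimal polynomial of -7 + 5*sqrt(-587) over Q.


The element -7 + 5*sqrt(-587) has minimal polynomial:
x^2 + 14*x + 14724
Discriminant = (14)^2 - 4*(14724)
= 196 - 58896
= -58700

-58700


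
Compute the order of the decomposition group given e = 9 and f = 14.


|D_P| = e * f
= 9 * 14
= 126

126


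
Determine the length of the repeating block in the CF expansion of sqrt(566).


Run the CF algorithm for sqrt(566).
a_0 = floor(sqrt(566)) = 23; set m_0=0, q_0=1.
Recurrence: m' = q*a - m,  q' = (d - m'^2)/q,  a' = floor((a_0 + m')/q').
  step 1: m=23, q=37, a=1
  step 2: m=14, q=10, a=3
  step 3: m=16, q=31, a=1
  step 4: m=15, q=11, a=3
  step 5: m=18, q=22, a=1
  step 6: m=4, q=25, a=1
  step 7: m=21, q=5, a=8
  step 8: m=19, q=41, a=1
  step 9: m=22, q=2, a=22
  step 10: m=22, q=41, a=1
  step 11: m=19, q=5, a=8
  step 12: m=21, q=25, a=1
  step 13: m=4, q=22, a=1
  step 14: m=18, q=11, a=3
  step 15: m=15, q=31, a=1
  step 16: m=16, q=10, a=3
  step 17: m=14, q=37, a=1
  step 18: m=23, q=1, a=46
a_18 = 2*a_0 = 46, so the period closes here.
sqrt(566) = [23; 1, 3, 1, 3, 1, 1, 8, 1, 22, 1, 8, 1, 1, 3, 1, 3, 1, 46]
Period length = 18

18


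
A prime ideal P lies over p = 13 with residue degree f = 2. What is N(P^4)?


N(P^a) = p^(a*f)
= 13^(4*2)
= 13^8
= 815730721

815730721


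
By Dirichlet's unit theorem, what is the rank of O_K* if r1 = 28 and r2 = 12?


By Dirichlet's unit theorem:
rank = r1 + r2 - 1
= 28 + 12 - 1
= 39

39


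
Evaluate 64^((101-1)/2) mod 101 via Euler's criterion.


p = 101 is prime and the exponent is (p-1)/2 = 50, so by Euler's criterion 64^50 = (64/101) = +1 or -1 mod 101.
Compute by square-and-multiply:
  50 = 32 + 16 + 2 (binary 110010)
  Repeated squaring mod 101: 64^1 = 64, 64^2 = 56, 64^4 = 5, 64^8 = 25, 64^16 = 19, 64^32 = 58
  64^50 = 64^32 * 64^16 * 64^2 = 58 * 19 * 56 mod 101
    58 * 19 = 1102 = 92 mod 101
    92 * 56 = 5152 = 1 mod 101
  64^50 = 1 mod 101
Result 1: 64 is a quadratic residue mod 101.
64^50 mod 101 = 1

1


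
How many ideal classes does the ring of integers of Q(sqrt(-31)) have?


K = Q(sqrt(-31)). d mod 4 = 1, so D = disc(K) = d = -31
h(K) equals the number of primitive reduced positive-definite forms (a, b, c) = a*x^2 + b*x*y + c*y^2 with b^2 - 4ac = D,
where reduced means |b| <= a <= c, with b >= 0 whenever |b| = a or a = c, and primitive means gcd(a, b, c) = 1.
Reduced forces 3a^2 <= |D| = 31, so 1 <= a <= 3; b must have the parity of D, and c = (b^2 - D)/(4a) must be an integer >= a.
Enumerate a = 1..3, b in [-a, a]:
  a=1: (1, 1, 8)  [1]
  a=2: (2, -1, 4), (2, 1, 4)  [2]
  a=3: none
Total reduced forms: 1 + 2 = 3
h = 3

3


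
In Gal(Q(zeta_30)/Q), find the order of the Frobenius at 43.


The Frobenius at p in Gal(Q(zeta_n)/Q) = (Z/nZ)* is the class of p, so its order is ord_30(43), the smallest k >= 1 with 43^k = 1 mod 30.
n = 30 = 2 * 3 * 5, phi(30) = 8; the order divides phi(n).
Divisors of 8: 1, 2, 4, 8
Repeated squaring mod 30: 43^1 = 13, 43^2 = 19, 43^4 = 1, 43^8 = 1
Test divisors in increasing order:
  k=1: 43^1 = 13 mod 30
  k=2: 43^2 = 19 mod 30
  k=4: 43^4 = 1 mod 30  <- first divisor giving 1
Order = 4

4


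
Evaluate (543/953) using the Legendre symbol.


p = 953 is prime, so compute (543/953) with the reciprocity algorithm (Jacobi-symbol steps: pull out 2s via (2/n), flip via reciprocity, reduce):
  reciprocity: (543/953) -> +(953/543)
  reduce: (410/543)
  pull out 2: (2/543) = +1  (since 543 mod 8 = 7)
  reciprocity: (205/543) -> +(543/205)
  reduce: (133/205)
  reciprocity: (133/205) -> +(205/133)
  reduce: (72/133)
  pull out 2: (2/133) = -1  (since 133 mod 8 = 5)
  pull out 2: (2/133) = -1  (since 133 mod 8 = 5)
  pull out 2: (2/133) = -1  (since 133 mod 8 = 5)
  reciprocity: (9/133) -> +(133/9)
  reduce: (7/9)
  reciprocity: (7/9) -> +(9/7)
  reduce: (2/7)
  pull out 2: (2/7) = +1  (since 7 mod 8 = 7)
  (1/7) = 1
Product of signs = -1
(543/953) = -1

-1


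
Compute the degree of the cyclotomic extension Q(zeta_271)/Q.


The degree equals Euler's totient phi(271).
271 = 271
phi(271) = 270

270


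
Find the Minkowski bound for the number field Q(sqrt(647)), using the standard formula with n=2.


d = 647, d mod 4 = 3, so disc(K) = 4d = 2588; |disc(K)| = 2588
Real quadratic field, so n = 2, s = r2 = 0, r1 = 2
M = (n!/n^n) * (4/pi)^s * sqrt(|disc(K)|) = (2!/2^2) * (4/pi)^0 * sqrt(2588)
= 0.5 * 1.000000 * 50.872389
= 25.4362

25.4362


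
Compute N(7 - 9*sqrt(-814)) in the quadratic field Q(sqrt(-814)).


N(a + b*sqrt(d)) = a^2 - d*b^2
= (7)^2 - (-814)*(-9)^2
= 49 + 65934
= 65983

65983


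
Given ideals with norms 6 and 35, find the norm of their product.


N(IJ) = N(I) * N(J)
= 6 * 35
= 210

210


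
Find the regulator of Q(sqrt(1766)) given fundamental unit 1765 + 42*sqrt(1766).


epsilon = 1765 + 42*sqrt(1766)
= 3529.9997
R = ln(3529.9997)
= 8.1691

8.1691


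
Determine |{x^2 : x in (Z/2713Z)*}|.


For prime p, the number of non-zero quadratic residues is (p-1)/2.
= (2713-1)/2
= 1356

1356


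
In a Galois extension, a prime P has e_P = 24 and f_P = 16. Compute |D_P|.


|D_P| = e * f
= 24 * 16
= 384

384


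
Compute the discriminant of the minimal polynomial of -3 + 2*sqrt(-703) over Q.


The element -3 + 2*sqrt(-703) has minimal polynomial:
x^2 + 6*x + 2821
Discriminant = (6)^2 - 4*(2821)
= 36 - 11284
= -11248

-11248


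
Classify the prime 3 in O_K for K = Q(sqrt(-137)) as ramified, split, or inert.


K = Q(sqrt(-137)). Since d mod 4 = 3, disc(K) = -548.
Check p | disc: -548 mod 3 = 1.
p does not divide disc. Compute Legendre symbol (d/p):
1^((3-1)/2) mod 3 = 1
(d/p) = 1, so p splits: (p) = P*P' with e=1, f=1, g=2.
Therefore p is split.

split


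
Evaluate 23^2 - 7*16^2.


x^2 - d*y^2
= 23^2 - 7*16^2
= 529 - 1792
= -1263

-1263


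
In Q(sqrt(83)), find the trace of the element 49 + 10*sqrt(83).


Tr(a + b*sqrt(d)) = (a + b*sqrt(d)) + (a - b*sqrt(d)) = 2a
= 2 * (49)
= 98

98


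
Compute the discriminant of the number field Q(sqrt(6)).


For K = Q(sqrt(d)) with d squarefree: disc(K) = d if d = 1 mod 4, and disc(K) = 4d if d = 2 or 3 mod 4.
Here d = 6, and d mod 4 = 2.
d = 2 mod 4, not 1 (O_K = Z[sqrt(d)]), so disc(K) = 4d = 4 * (6) = 24

24


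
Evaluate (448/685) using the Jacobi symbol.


Compute (448/685) via quadratic reciprocity:
  pull out 2: (2/685) = -1  (since 685 mod 8 = 5)
  pull out 2: (2/685) = -1  (since 685 mod 8 = 5)
  pull out 2: (2/685) = -1  (since 685 mod 8 = 5)
  pull out 2: (2/685) = -1  (since 685 mod 8 = 5)
  pull out 2: (2/685) = -1  (since 685 mod 8 = 5)
  pull out 2: (2/685) = -1  (since 685 mod 8 = 5)
  reciprocity: (7/685) -> +(685/7)
  reduce: (6/7)
  pull out 2: (2/7) = +1  (since 7 mod 8 = 7)
  reciprocity: (3/7) -> -(7/3)
  reduce: (1/3)
  (1/3) = 1
Product of signs = -1

-1


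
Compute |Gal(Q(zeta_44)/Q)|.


|Gal(Q(zeta_44)/Q)| = phi(44)
= 20

20


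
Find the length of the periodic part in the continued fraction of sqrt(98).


Run the CF algorithm for sqrt(98).
a_0 = floor(sqrt(98)) = 9; set m_0=0, q_0=1.
Recurrence: m' = q*a - m,  q' = (d - m'^2)/q,  a' = floor((a_0 + m')/q').
  step 1: m=9, q=17, a=1
  step 2: m=8, q=2, a=8
  step 3: m=8, q=17, a=1
  step 4: m=9, q=1, a=18
a_4 = 2*a_0 = 18, so the period closes here.
sqrt(98) = [9; 1, 8, 1, 18]
Period length = 4

4


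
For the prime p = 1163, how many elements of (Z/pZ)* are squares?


For prime p, the number of non-zero quadratic residues is (p-1)/2.
= (1163-1)/2
= 581

581


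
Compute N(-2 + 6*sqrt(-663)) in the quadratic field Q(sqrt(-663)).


N(a + b*sqrt(d)) = a^2 - d*b^2
= (-2)^2 - (-663)*(6)^2
= 4 + 23868
= 23872

23872


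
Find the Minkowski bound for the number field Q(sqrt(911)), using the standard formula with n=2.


d = 911, d mod 4 = 3, so disc(K) = 4d = 3644; |disc(K)| = 3644
Real quadratic field, so n = 2, s = r2 = 0, r1 = 2
M = (n!/n^n) * (4/pi)^s * sqrt(|disc(K)|) = (2!/2^2) * (4/pi)^0 * sqrt(3644)
= 0.5 * 1.000000 * 60.365553
= 30.1828

30.1828


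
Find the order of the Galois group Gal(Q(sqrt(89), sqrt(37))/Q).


The 2 square roots of distinct primes are multiplicatively independent over Q,
so [K:Q] = 2^2 and Gal(K/Q) is isomorphic to (Z/2Z)^2.
|Gal| = 2^2 = 4

4


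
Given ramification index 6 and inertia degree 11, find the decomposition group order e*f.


|D_P| = e * f
= 6 * 11
= 66

66


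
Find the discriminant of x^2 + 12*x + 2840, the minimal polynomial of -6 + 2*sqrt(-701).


The element -6 + 2*sqrt(-701) has minimal polynomial:
x^2 + 12*x + 2840
Discriminant = (12)^2 - 4*(2840)
= 144 - 11360
= -11216

-11216


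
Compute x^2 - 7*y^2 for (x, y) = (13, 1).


x^2 - d*y^2
= 13^2 - 7*1^2
= 169 - 7
= 162

162


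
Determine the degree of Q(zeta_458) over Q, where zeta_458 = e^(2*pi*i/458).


The degree equals Euler's totient phi(458).
458 = 2 * 229
phi(458) = 228

228


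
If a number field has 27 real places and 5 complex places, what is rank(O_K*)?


By Dirichlet's unit theorem:
rank = r1 + r2 - 1
= 27 + 5 - 1
= 31

31


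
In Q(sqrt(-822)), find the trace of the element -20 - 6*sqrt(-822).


Tr(a + b*sqrt(d)) = (a + b*sqrt(d)) + (a - b*sqrt(d)) = 2a
= 2 * (-20)
= -40

-40


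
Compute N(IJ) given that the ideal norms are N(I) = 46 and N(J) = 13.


N(IJ) = N(I) * N(J)
= 46 * 13
= 598

598


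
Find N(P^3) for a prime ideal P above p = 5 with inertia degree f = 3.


N(P^a) = p^(a*f)
= 5^(3*3)
= 5^9
= 1953125

1953125


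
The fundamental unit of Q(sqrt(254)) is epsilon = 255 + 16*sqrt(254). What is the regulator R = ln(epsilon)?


epsilon = 255 + 16*sqrt(254)
= 509.9980
R = ln(509.9980)
= 6.2344

6.2344


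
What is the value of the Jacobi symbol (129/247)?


Compute (129/247) via quadratic reciprocity:
  reciprocity: (129/247) -> +(247/129)
  reduce: (118/129)
  pull out 2: (2/129) = +1  (since 129 mod 8 = 1)
  reciprocity: (59/129) -> +(129/59)
  reduce: (11/59)
  reciprocity: (11/59) -> -(59/11)
  reduce: (4/11)
  pull out 2: (2/11) = -1  (since 11 mod 8 = 3)
  pull out 2: (2/11) = -1  (since 11 mod 8 = 3)
  (1/11) = 1
Product of signs = -1

-1


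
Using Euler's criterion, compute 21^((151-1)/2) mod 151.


p = 151 is prime and the exponent is (p-1)/2 = 75, so by Euler's criterion 21^75 = (21/151) = +1 or -1 mod 151.
Compute by square-and-multiply:
  75 = 64 + 8 + 2 + 1 (binary 1001011)
  Repeated squaring mod 151: 21^1 = 21, 21^2 = 139, 21^4 = 144, 21^8 = 49, 21^16 = 136, 21^32 = 74, 21^64 = 40
  21^75 = 21^64 * 21^8 * 21^2 * 21^1 = 40 * 49 * 139 * 21 mod 151
    40 * 49 = 1960 = 148 mod 151
    148 * 139 = 20572 = 36 mod 151
    36 * 21 = 756 = 1 mod 151
  21^75 = 1 mod 151
Result 1: 21 is a quadratic residue mod 151.
21^75 mod 151 = 1

1


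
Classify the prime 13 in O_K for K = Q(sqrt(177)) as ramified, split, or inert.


K = Q(sqrt(177)). Since d mod 4 = 1, disc(K) = 177.
Check p | disc: 177 mod 13 = 8.
p does not divide disc. Compute Legendre symbol (d/p):
8^((13-1)/2) mod 13 = -1
(d/p) = -1, so p is inert: (p) stays prime with e=1, f=2, g=1.
Therefore p is inert.

inert


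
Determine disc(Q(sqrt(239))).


For K = Q(sqrt(d)) with d squarefree: disc(K) = d if d = 1 mod 4, and disc(K) = 4d if d = 2 or 3 mod 4.
Here d = 239, and d mod 4 = 3.
d = 3 mod 4, not 1 (O_K = Z[sqrt(d)]), so disc(K) = 4d = 4 * (239) = 956

956


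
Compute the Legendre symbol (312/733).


p = 733 is prime, so compute (312/733) with the reciprocity algorithm (Jacobi-symbol steps: pull out 2s via (2/n), flip via reciprocity, reduce):
  pull out 2: (2/733) = -1  (since 733 mod 8 = 5)
  pull out 2: (2/733) = -1  (since 733 mod 8 = 5)
  pull out 2: (2/733) = -1  (since 733 mod 8 = 5)
  reciprocity: (39/733) -> +(733/39)
  reduce: (31/39)
  reciprocity: (31/39) -> -(39/31)
  reduce: (8/31)
  pull out 2: (2/31) = +1  (since 31 mod 8 = 7)
  pull out 2: (2/31) = +1  (since 31 mod 8 = 7)
  pull out 2: (2/31) = +1  (since 31 mod 8 = 7)
  (1/31) = 1
Product of signs = 1
(312/733) = 1

1


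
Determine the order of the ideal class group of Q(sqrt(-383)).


K = Q(sqrt(-383)). d mod 4 = 1, so D = disc(K) = d = -383
h(K) equals the number of primitive reduced positive-definite forms (a, b, c) = a*x^2 + b*x*y + c*y^2 with b^2 - 4ac = D,
where reduced means |b| <= a <= c, with b >= 0 whenever |b| = a or a = c, and primitive means gcd(a, b, c) = 1.
Reduced forces 3a^2 <= |D| = 383, so 1 <= a <= 11; b must have the parity of D, and c = (b^2 - D)/(4a) must be an integer >= a.
Enumerate a = 1..11, b in [-a, a]:
  a=1: (1, 1, 96)  [1]
  a=2: (2, -1, 48), (2, 1, 48)  [2]
  a=3: (3, -1, 32), (3, 1, 32)  [2]
  a=4: (4, -1, 24), (4, 1, 24)  [2]
  a=5: none
  a=6: (6, -5, 17), (6, -1, 16), (6, 1, 16), (6, 5, 17)  [4]
  a=7: (7, -3, 14), (7, 3, 14)  [2]
  a=8: (8, -1, 12), (8, 1, 12)  [2]
  a=9: (9, -7, 12), (9, 7, 12)  [2]
  a=10..11: none
Total reduced forms: 1 + 2 + 2 + 2 + 4 + 2 + 2 + 2 = 17
h = 17

17


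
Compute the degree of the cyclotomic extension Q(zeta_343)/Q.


The degree equals Euler's totient phi(343).
343 = 7^3
phi(343) = 294

294


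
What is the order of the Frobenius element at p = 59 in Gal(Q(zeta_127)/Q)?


The Frobenius at p in Gal(Q(zeta_n)/Q) = (Z/nZ)* is the class of p, so its order is ord_127(59), the smallest k >= 1 with 59^k = 1 mod 127.
n = 127 = 127, phi(127) = 126; the order divides phi(n).
Divisors of 126: 1, 2, 3, 6, 7, 9, 14, 18, 21, 42, 63, 126
Repeated squaring mod 127: 59^1 = 59, 59^2 = 52, 59^4 = 37, 59^8 = 99, 59^16 = 22, 59^32 = 103, 59^64 = 68
Test divisors in increasing order:
  k=1: 59^1 = 59 mod 127
  k=2: 59^2 = 52 mod 127
  k=3: 59^3 = 52 * 59 = 20 mod 127
  k=6: 59^6 = 37 * 52 = 19 mod 127
  k=7: 59^7 = 37 * 52 * 59 = 105 mod 127
  k=9: 59^9 = 99 * 59 = 126 mod 127
  k=14: 59^14 = 99 * 37 * 52 = 103 mod 127
  k=18: 59^18 = 22 * 52 = 1 mod 127  <- first divisor giving 1
Order = 18

18


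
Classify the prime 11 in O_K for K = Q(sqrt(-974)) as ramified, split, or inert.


K = Q(sqrt(-974)). Since d mod 4 = 2, disc(K) = -3896.
Check p | disc: -3896 mod 11 = 9.
p does not divide disc. Compute Legendre symbol (d/p):
5^((11-1)/2) mod 11 = 1
(d/p) = 1, so p splits: (p) = P*P' with e=1, f=1, g=2.
Therefore p is split.

split


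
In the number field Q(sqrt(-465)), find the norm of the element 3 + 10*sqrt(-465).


N(a + b*sqrt(d)) = a^2 - d*b^2
= (3)^2 - (-465)*(10)^2
= 9 + 46500
= 46509

46509


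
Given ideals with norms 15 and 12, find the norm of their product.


N(IJ) = N(I) * N(J)
= 15 * 12
= 180

180


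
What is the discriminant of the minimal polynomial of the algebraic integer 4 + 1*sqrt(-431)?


The element 4 + 1*sqrt(-431) has minimal polynomial:
x^2 - 8*x + 447
Discriminant = (-8)^2 - 4*(447)
= 64 - 1788
= -1724

-1724


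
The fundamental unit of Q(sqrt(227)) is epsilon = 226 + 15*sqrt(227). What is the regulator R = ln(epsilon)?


epsilon = 226 + 15*sqrt(227)
= 451.9978
R = ln(451.9978)
= 6.1137

6.1137


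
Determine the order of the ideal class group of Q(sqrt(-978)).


K = Q(sqrt(-978)). d mod 4 = 2, so D = disc(K) = 4d = -3912
h(K) equals the number of primitive reduced positive-definite forms (a, b, c) = a*x^2 + b*x*y + c*y^2 with b^2 - 4ac = D,
where reduced means |b| <= a <= c, with b >= 0 whenever |b| = a or a = c, and primitive means gcd(a, b, c) = 1.
Reduced forces 3a^2 <= |D| = 3912, so 1 <= a <= 36; b must have the parity of D, and c = (b^2 - D)/(4a) must be an integer >= a.
Enumerate a = 1..36, b in [-a, a]:
  a=1: (1, 0, 978)  [1]
  a=2: (2, 0, 489)  [1]
  a=3: (3, 0, 326)  [1]
  a=4..5: none
  a=6: (6, 0, 163)  [1]
  a=7: (7, -6, 141), (7, 6, 141)  [2]
  a=8..10: none
  a=11: (11, -2, 89), (11, 2, 89)  [2]
  a=12: none
  a=13: (13, -12, 78), (13, 12, 78)  [2]
  a=14: (14, -8, 71), (14, 8, 71)  [2]
  a=15..16: none
  a=17: (17, -10, 59), (17, 10, 59)  [2]
  a=18..20: none
  a=21: (21, -6, 47), (21, 6, 47)  [2]
  a=22: (22, -20, 49), (22, 20, 49)  [2]
  a=23..25: none
  a=26: (26, -12, 39), (26, 12, 39)  [2]
  a=27..30: none
  a=31: (31, -26, 37), (31, 26, 37)  [2]
  a=32: none
  a=33: (33, -24, 34), (33, 24, 34)  [2]
  a=34..36: none
Total reduced forms: 1 + 1 + 1 + 1 + 2 + 2 + 2 + 2 + 2 + 2 + 2 + 2 + 2 + 2 = 24
h = 24

24


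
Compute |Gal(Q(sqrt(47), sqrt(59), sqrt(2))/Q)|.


The 3 square roots of distinct primes are multiplicatively independent over Q,
so [K:Q] = 2^3 and Gal(K/Q) is isomorphic to (Z/2Z)^3.
|Gal| = 2^3 = 8

8


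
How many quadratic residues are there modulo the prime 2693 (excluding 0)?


For prime p, the number of non-zero quadratic residues is (p-1)/2.
= (2693-1)/2
= 1346

1346


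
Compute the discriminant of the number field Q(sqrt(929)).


For K = Q(sqrt(d)) with d squarefree: disc(K) = d if d = 1 mod 4, and disc(K) = 4d if d = 2 or 3 mod 4.
Here d = 929, and d mod 4 = 1.
d = 1 mod 4 (O_K = Z[(1+sqrt(d))/2]), so disc(K) = d = 929

929


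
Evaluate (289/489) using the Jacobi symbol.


Compute (289/489) via quadratic reciprocity:
  reciprocity: (289/489) -> +(489/289)
  reduce: (200/289)
  pull out 2: (2/289) = +1  (since 289 mod 8 = 1)
  pull out 2: (2/289) = +1  (since 289 mod 8 = 1)
  pull out 2: (2/289) = +1  (since 289 mod 8 = 1)
  reciprocity: (25/289) -> +(289/25)
  reduce: (14/25)
  pull out 2: (2/25) = +1  (since 25 mod 8 = 1)
  reciprocity: (7/25) -> +(25/7)
  reduce: (4/7)
  pull out 2: (2/7) = +1  (since 7 mod 8 = 7)
  pull out 2: (2/7) = +1  (since 7 mod 8 = 7)
  (1/7) = 1
Product of signs = 1

1


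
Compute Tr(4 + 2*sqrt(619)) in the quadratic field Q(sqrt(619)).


Tr(a + b*sqrt(d)) = (a + b*sqrt(d)) + (a - b*sqrt(d)) = 2a
= 2 * (4)
= 8

8


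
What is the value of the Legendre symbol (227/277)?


p = 277 is prime, so compute (227/277) with the reciprocity algorithm (Jacobi-symbol steps: pull out 2s via (2/n), flip via reciprocity, reduce):
  reciprocity: (227/277) -> +(277/227)
  reduce: (50/227)
  pull out 2: (2/227) = -1  (since 227 mod 8 = 3)
  reciprocity: (25/227) -> +(227/25)
  reduce: (2/25)
  pull out 2: (2/25) = +1  (since 25 mod 8 = 1)
  (1/25) = 1
Product of signs = -1
(227/277) = -1

-1


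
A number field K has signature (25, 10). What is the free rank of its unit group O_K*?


By Dirichlet's unit theorem:
rank = r1 + r2 - 1
= 25 + 10 - 1
= 34

34


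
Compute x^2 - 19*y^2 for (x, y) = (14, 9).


x^2 - d*y^2
= 14^2 - 19*9^2
= 196 - 1539
= -1343

-1343


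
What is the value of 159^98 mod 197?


p = 197 is prime and the exponent is (p-1)/2 = 98, so by Euler's criterion 159^98 = (159/197) = +1 or -1 mod 197.
Compute by square-and-multiply:
  98 = 64 + 32 + 2 (binary 1100010)
  Repeated squaring mod 197: 159^1 = 159, 159^2 = 65, 159^4 = 88, 159^8 = 61, 159^16 = 175, 159^32 = 90, 159^64 = 23
  159^98 = 159^64 * 159^32 * 159^2 = 23 * 90 * 65 mod 197
    23 * 90 = 2070 = 100 mod 197
    100 * 65 = 6500 = 196 mod 197
  159^98 = 196 mod 197
Result 196 = p - 1 = -1 mod 197: 159 is a quadratic non-residue mod 197. As a residue in [0, p-1] the value is 196.
159^98 mod 197 = 196

196


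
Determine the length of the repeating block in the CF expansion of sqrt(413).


Run the CF algorithm for sqrt(413).
a_0 = floor(sqrt(413)) = 20; set m_0=0, q_0=1.
Recurrence: m' = q*a - m,  q' = (d - m'^2)/q,  a' = floor((a_0 + m')/q').
  step 1: m=20, q=13, a=3
  step 2: m=19, q=4, a=9
  step 3: m=17, q=31, a=1
  step 4: m=14, q=7, a=4
  step 5: m=14, q=31, a=1
  step 6: m=17, q=4, a=9
  step 7: m=19, q=13, a=3
  step 8: m=20, q=1, a=40
a_8 = 2*a_0 = 40, so the period closes here.
sqrt(413) = [20; 3, 9, 1, 4, 1, 9, 3, 40]
Period length = 8

8


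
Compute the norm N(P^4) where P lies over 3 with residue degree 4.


N(P^a) = p^(a*f)
= 3^(4*4)
= 3^16
= 43046721

43046721


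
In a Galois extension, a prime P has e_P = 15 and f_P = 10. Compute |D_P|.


|D_P| = e * f
= 15 * 10
= 150

150


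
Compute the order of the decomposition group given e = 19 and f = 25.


|D_P| = e * f
= 19 * 25
= 475

475


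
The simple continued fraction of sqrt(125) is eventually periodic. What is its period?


Run the CF algorithm for sqrt(125).
a_0 = floor(sqrt(125)) = 11; set m_0=0, q_0=1.
Recurrence: m' = q*a - m,  q' = (d - m'^2)/q,  a' = floor((a_0 + m')/q').
  step 1: m=11, q=4, a=5
  step 2: m=9, q=11, a=1
  step 3: m=2, q=11, a=1
  step 4: m=9, q=4, a=5
  step 5: m=11, q=1, a=22
a_5 = 2*a_0 = 22, so the period closes here.
sqrt(125) = [11; 5, 1, 1, 5, 22]
Period length = 5

5


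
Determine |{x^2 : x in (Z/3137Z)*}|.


For prime p, the number of non-zero quadratic residues is (p-1)/2.
= (3137-1)/2
= 1568

1568


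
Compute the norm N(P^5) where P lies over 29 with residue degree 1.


N(P^a) = p^(a*f)
= 29^(5*1)
= 29^5
= 20511149

20511149


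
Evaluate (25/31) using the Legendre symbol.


p = 31 is prime, so compute (25/31) with the reciprocity algorithm (Jacobi-symbol steps: pull out 2s via (2/n), flip via reciprocity, reduce):
  reciprocity: (25/31) -> +(31/25)
  reduce: (6/25)
  pull out 2: (2/25) = +1  (since 25 mod 8 = 1)
  reciprocity: (3/25) -> +(25/3)
  reduce: (1/3)
  (1/3) = 1
Product of signs = 1
(25/31) = 1

1


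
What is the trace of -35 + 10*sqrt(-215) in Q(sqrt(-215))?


Tr(a + b*sqrt(d)) = (a + b*sqrt(d)) + (a - b*sqrt(d)) = 2a
= 2 * (-35)
= -70

-70


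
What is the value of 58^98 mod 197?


p = 197 is prime and the exponent is (p-1)/2 = 98, so by Euler's criterion 58^98 = (58/197) = +1 or -1 mod 197.
Compute by square-and-multiply:
  98 = 64 + 32 + 2 (binary 1100010)
  Repeated squaring mod 197: 58^1 = 58, 58^2 = 15, 58^4 = 28, 58^8 = 193, 58^16 = 16, 58^32 = 59, 58^64 = 132
  58^98 = 58^64 * 58^32 * 58^2 = 132 * 59 * 15 mod 197
    132 * 59 = 7788 = 105 mod 197
    105 * 15 = 1575 = 196 mod 197
  58^98 = 196 mod 197
Result 196 = p - 1 = -1 mod 197: 58 is a quadratic non-residue mod 197. As a residue in [0, p-1] the value is 196.
58^98 mod 197 = 196

196


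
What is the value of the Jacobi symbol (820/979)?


Compute (820/979) via quadratic reciprocity:
  pull out 2: (2/979) = -1  (since 979 mod 8 = 3)
  pull out 2: (2/979) = -1  (since 979 mod 8 = 3)
  reciprocity: (205/979) -> +(979/205)
  reduce: (159/205)
  reciprocity: (159/205) -> +(205/159)
  reduce: (46/159)
  pull out 2: (2/159) = +1  (since 159 mod 8 = 7)
  reciprocity: (23/159) -> -(159/23)
  reduce: (21/23)
  reciprocity: (21/23) -> +(23/21)
  reduce: (2/21)
  pull out 2: (2/21) = -1  (since 21 mod 8 = 5)
  (1/21) = 1
Product of signs = 1

1


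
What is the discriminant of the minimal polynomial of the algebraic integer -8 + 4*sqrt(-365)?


The element -8 + 4*sqrt(-365) has minimal polynomial:
x^2 + 16*x + 5904
Discriminant = (16)^2 - 4*(5904)
= 256 - 23616
= -23360

-23360


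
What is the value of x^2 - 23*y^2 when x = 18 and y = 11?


x^2 - d*y^2
= 18^2 - 23*11^2
= 324 - 2783
= -2459

-2459


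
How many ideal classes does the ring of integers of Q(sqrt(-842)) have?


K = Q(sqrt(-842)). d mod 4 = 2, so D = disc(K) = 4d = -3368
h(K) equals the number of primitive reduced positive-definite forms (a, b, c) = a*x^2 + b*x*y + c*y^2 with b^2 - 4ac = D,
where reduced means |b| <= a <= c, with b >= 0 whenever |b| = a or a = c, and primitive means gcd(a, b, c) = 1.
Reduced forces 3a^2 <= |D| = 3368, so 1 <= a <= 33; b must have the parity of D, and c = (b^2 - D)/(4a) must be an integer >= a.
Enumerate a = 1..33, b in [-a, a]:
  a=1: (1, 0, 842)  [1]
  a=2: (2, 0, 421)  [1]
  a=3: (3, -2, 281), (3, 2, 281)  [2]
  a=4..5: none
  a=6: (6, -4, 141), (6, 4, 141)  [2]
  a=7..8: none
  a=9: (9, -4, 94), (9, 4, 94)  [2]
  a=10: none
  a=11: (11, -8, 78), (11, 8, 78)  [2]
  a=12: none
  a=13: (13, -8, 66), (13, 8, 66)  [2]
  a=14..16: none
  a=17: (17, -10, 51), (17, 10, 51)  [2]
  a=18: (18, -4, 47), (18, 4, 47)  [2]
  a=19..21: none
  a=22: (22, -8, 39), (22, 8, 39)  [2]
  a=23: (23, -6, 37), (23, 6, 37)  [2]
  a=24..25: none
  a=26: (26, -8, 33), (26, 8, 33)  [2]
  a=27: (27, -14, 33), (27, 14, 33)  [2]
  a=28: none
  a=29: (29, -24, 34), (29, 24, 34)  [2]
  a=30..33: none
Total reduced forms: 1 + 1 + 2 + 2 + 2 + 2 + 2 + 2 + 2 + 2 + 2 + 2 + 2 + 2 = 26
h = 26

26


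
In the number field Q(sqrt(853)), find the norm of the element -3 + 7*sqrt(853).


N(a + b*sqrt(d)) = a^2 - d*b^2
= (-3)^2 - (853)*(7)^2
= 9 - 41797
= -41788

-41788


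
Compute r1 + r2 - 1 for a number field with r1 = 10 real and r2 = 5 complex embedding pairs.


By Dirichlet's unit theorem:
rank = r1 + r2 - 1
= 10 + 5 - 1
= 14

14


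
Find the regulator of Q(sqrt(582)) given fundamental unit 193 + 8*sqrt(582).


epsilon = 193 + 8*sqrt(582)
= 385.9974
R = ln(385.9974)
= 5.9558

5.9558


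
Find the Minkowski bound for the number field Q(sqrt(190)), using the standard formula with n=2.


d = 190, d mod 4 = 2, so disc(K) = 4d = 760; |disc(K)| = 760
Real quadratic field, so n = 2, s = r2 = 0, r1 = 2
M = (n!/n^n) * (4/pi)^s * sqrt(|disc(K)|) = (2!/2^2) * (4/pi)^0 * sqrt(760)
= 0.5 * 1.000000 * 27.568098
= 13.7840

13.7840


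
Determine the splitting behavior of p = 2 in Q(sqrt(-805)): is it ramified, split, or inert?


K = Q(sqrt(-805)). Since d mod 4 = 3, disc(K) = -3220.
Check p | disc: -3220 mod 2 = 0.
p divides disc, so p ramifies: (p) = P^2 with e=2, f=1, g=1.
Therefore p is ramified.

ramified


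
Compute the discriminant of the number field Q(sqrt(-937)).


For K = Q(sqrt(d)) with d squarefree: disc(K) = d if d = 1 mod 4, and disc(K) = 4d if d = 2 or 3 mod 4.
Here d = -937, and d mod 4 = 3.
d = 3 mod 4, not 1 (O_K = Z[sqrt(d)]), so disc(K) = 4d = 4 * (-937) = -3748

-3748


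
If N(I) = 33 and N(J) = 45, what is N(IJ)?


N(IJ) = N(I) * N(J)
= 33 * 45
= 1485

1485


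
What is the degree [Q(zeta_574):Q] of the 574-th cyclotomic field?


The degree equals Euler's totient phi(574).
574 = 2 * 7 * 41
phi(574) = 240

240


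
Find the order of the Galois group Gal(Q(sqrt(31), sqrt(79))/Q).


The 2 square roots of distinct primes are multiplicatively independent over Q,
so [K:Q] = 2^2 and Gal(K/Q) is isomorphic to (Z/2Z)^2.
|Gal| = 2^2 = 4

4


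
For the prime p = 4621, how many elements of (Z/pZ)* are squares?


For prime p, the number of non-zero quadratic residues is (p-1)/2.
= (4621-1)/2
= 2310

2310
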